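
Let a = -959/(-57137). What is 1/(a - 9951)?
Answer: -57137/568569328 ≈ -0.00010049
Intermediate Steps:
a = 959/57137 (a = -959*(-1/57137) = 959/57137 ≈ 0.016784)
1/(a - 9951) = 1/(959/57137 - 9951) = 1/(-568569328/57137) = -57137/568569328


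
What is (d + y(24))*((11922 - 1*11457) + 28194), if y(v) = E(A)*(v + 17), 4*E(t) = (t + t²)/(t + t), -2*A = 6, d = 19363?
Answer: 2218521849/4 ≈ 5.5463e+8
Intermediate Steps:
A = -3 (A = -½*6 = -3)
E(t) = (t + t²)/(8*t) (E(t) = ((t + t²)/(t + t))/4 = ((t + t²)/((2*t)))/4 = ((t + t²)*(1/(2*t)))/4 = ((t + t²)/(2*t))/4 = (t + t²)/(8*t))
y(v) = -17/4 - v/4 (y(v) = (⅛ + (⅛)*(-3))*(v + 17) = (⅛ - 3/8)*(17 + v) = -(17 + v)/4 = -17/4 - v/4)
(d + y(24))*((11922 - 1*11457) + 28194) = (19363 + (-17/4 - ¼*24))*((11922 - 1*11457) + 28194) = (19363 + (-17/4 - 6))*((11922 - 11457) + 28194) = (19363 - 41/4)*(465 + 28194) = (77411/4)*28659 = 2218521849/4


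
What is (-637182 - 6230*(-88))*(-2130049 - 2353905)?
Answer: 398811836668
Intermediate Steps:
(-637182 - 6230*(-88))*(-2130049 - 2353905) = (-637182 + 548240)*(-4483954) = -88942*(-4483954) = 398811836668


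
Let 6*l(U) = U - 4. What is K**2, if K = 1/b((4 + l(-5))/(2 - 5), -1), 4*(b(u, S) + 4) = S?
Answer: 16/289 ≈ 0.055363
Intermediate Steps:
l(U) = -2/3 + U/6 (l(U) = (U - 4)/6 = (-4 + U)/6 = -2/3 + U/6)
b(u, S) = -4 + S/4
K = -4/17 (K = 1/(-4 + (1/4)*(-1)) = 1/(-4 - 1/4) = 1/(-17/4) = -4/17 ≈ -0.23529)
K**2 = (-4/17)**2 = 16/289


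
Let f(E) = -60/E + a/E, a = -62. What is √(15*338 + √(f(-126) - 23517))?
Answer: √(2235870 + 21*I*√10370570)/21 ≈ 71.212 + 1.0767*I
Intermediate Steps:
f(E) = -122/E (f(E) = -60/E - 62/E = -122/E)
√(15*338 + √(f(-126) - 23517)) = √(15*338 + √(-122/(-126) - 23517)) = √(5070 + √(-122*(-1/126) - 23517)) = √(5070 + √(61/63 - 23517)) = √(5070 + √(-1481510/63)) = √(5070 + I*√10370570/21)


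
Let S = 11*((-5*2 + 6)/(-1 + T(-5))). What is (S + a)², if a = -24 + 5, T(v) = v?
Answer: 1225/9 ≈ 136.11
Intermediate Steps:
a = -19
S = 22/3 (S = 11*((-5*2 + 6)/(-1 - 5)) = 11*((-10 + 6)/(-6)) = 11*(-4*(-⅙)) = 11*(⅔) = 22/3 ≈ 7.3333)
(S + a)² = (22/3 - 19)² = (-35/3)² = 1225/9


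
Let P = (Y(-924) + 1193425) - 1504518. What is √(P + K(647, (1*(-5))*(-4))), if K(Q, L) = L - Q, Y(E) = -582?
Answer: I*√312302 ≈ 558.84*I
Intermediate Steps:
P = -311675 (P = (-582 + 1193425) - 1504518 = 1192843 - 1504518 = -311675)
√(P + K(647, (1*(-5))*(-4))) = √(-311675 + ((1*(-5))*(-4) - 1*647)) = √(-311675 + (-5*(-4) - 647)) = √(-311675 + (20 - 647)) = √(-311675 - 627) = √(-312302) = I*√312302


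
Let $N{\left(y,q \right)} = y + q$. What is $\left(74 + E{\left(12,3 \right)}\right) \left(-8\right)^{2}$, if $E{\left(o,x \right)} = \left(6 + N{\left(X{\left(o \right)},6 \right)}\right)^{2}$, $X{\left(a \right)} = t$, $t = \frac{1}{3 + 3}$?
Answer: $\frac{127888}{9} \approx 14210.0$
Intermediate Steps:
$t = \frac{1}{6} \approx 0.16667$
$X{\left(a \right)} = \frac{1}{6}$
$N{\left(y,q \right)} = q + y$
$E{\left(o,x \right)} = \frac{5329}{36}$ ($E{\left(o,x \right)} = \left(6 + \left(6 + \frac{1}{6}\right)\right)^{2} = \left(6 + \frac{37}{6}\right)^{2} = \left(\frac{73}{6}\right)^{2} = \frac{5329}{36}$)
$\left(74 + E{\left(12,3 \right)}\right) \left(-8\right)^{2} = \left(74 + \frac{5329}{36}\right) \left(-8\right)^{2} = \frac{7993}{36} \cdot 64 = \frac{127888}{9}$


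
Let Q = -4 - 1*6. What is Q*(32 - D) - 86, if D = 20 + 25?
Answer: 44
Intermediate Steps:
D = 45
Q = -10 (Q = -4 - 6 = -10)
Q*(32 - D) - 86 = -10*(32 - 1*45) - 86 = -10*(32 - 45) - 86 = -10*(-13) - 86 = 130 - 86 = 44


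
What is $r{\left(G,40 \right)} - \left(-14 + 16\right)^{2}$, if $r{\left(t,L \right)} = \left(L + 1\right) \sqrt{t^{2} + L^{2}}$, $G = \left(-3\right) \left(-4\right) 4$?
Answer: $-4 + 328 \sqrt{61} \approx 2557.8$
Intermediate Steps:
$G = 48$ ($G = 12 \cdot 4 = 48$)
$r{\left(t,L \right)} = \sqrt{L^{2} + t^{2}} \left(1 + L\right)$ ($r{\left(t,L \right)} = \left(1 + L\right) \sqrt{L^{2} + t^{2}} = \sqrt{L^{2} + t^{2}} \left(1 + L\right)$)
$r{\left(G,40 \right)} - \left(-14 + 16\right)^{2} = \sqrt{40^{2} + 48^{2}} \left(1 + 40\right) - \left(-14 + 16\right)^{2} = \sqrt{1600 + 2304} \cdot 41 - 2^{2} = \sqrt{3904} \cdot 41 - 4 = 8 \sqrt{61} \cdot 41 - 4 = 328 \sqrt{61} - 4 = -4 + 328 \sqrt{61}$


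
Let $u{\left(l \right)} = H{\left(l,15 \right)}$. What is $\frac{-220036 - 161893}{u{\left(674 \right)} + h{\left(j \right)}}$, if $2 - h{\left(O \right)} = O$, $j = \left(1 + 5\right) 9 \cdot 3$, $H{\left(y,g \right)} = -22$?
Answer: $\frac{381929}{182} \approx 2098.5$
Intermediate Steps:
$u{\left(l \right)} = -22$
$j = 162$ ($j = 6 \cdot 9 \cdot 3 = 54 \cdot 3 = 162$)
$h{\left(O \right)} = 2 - O$
$\frac{-220036 - 161893}{u{\left(674 \right)} + h{\left(j \right)}} = \frac{-220036 - 161893}{-22 + \left(2 - 162\right)} = - \frac{381929}{-22 + \left(2 - 162\right)} = - \frac{381929}{-22 - 160} = - \frac{381929}{-182} = \left(-381929\right) \left(- \frac{1}{182}\right) = \frac{381929}{182}$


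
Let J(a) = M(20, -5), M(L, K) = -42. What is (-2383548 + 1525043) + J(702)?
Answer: -858547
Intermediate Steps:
J(a) = -42
(-2383548 + 1525043) + J(702) = (-2383548 + 1525043) - 42 = -858505 - 42 = -858547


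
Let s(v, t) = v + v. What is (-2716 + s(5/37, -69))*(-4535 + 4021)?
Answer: 51647748/37 ≈ 1.3959e+6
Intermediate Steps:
s(v, t) = 2*v
(-2716 + s(5/37, -69))*(-4535 + 4021) = (-2716 + 2*(5/37))*(-4535 + 4021) = (-2716 + 2*(5*(1/37)))*(-514) = (-2716 + 2*(5/37))*(-514) = (-2716 + 10/37)*(-514) = -100482/37*(-514) = 51647748/37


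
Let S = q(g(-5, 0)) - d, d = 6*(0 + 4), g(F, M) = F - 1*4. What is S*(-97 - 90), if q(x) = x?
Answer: 6171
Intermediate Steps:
g(F, M) = -4 + F (g(F, M) = F - 4 = -4 + F)
d = 24 (d = 6*4 = 24)
S = -33 (S = (-4 - 5) - 1*24 = -9 - 24 = -33)
S*(-97 - 90) = -33*(-97 - 90) = -33*(-187) = 6171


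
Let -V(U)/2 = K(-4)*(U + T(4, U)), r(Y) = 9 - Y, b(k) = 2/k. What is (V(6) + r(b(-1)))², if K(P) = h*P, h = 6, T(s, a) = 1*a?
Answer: 344569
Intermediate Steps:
T(s, a) = a
K(P) = 6*P
V(U) = 96*U (V(U) = -2*6*(-4)*(U + U) = -(-48)*2*U = -(-96)*U = 96*U)
(V(6) + r(b(-1)))² = (96*6 + (9 - 2/(-1)))² = (576 + (9 - 2*(-1)))² = (576 + (9 - 1*(-2)))² = (576 + (9 + 2))² = (576 + 11)² = 587² = 344569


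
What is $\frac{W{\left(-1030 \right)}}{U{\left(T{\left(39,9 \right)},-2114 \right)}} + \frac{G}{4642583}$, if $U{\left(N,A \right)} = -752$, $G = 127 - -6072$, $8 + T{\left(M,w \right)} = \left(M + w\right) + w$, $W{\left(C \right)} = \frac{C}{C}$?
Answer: $\frac{19065}{3491222416} \approx 5.4608 \cdot 10^{-6}$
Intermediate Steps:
$W{\left(C \right)} = 1$
$T{\left(M,w \right)} = -8 + M + 2 w$ ($T{\left(M,w \right)} = -8 + \left(\left(M + w\right) + w\right) = -8 + \left(M + 2 w\right) = -8 + M + 2 w$)
$G = 6199$ ($G = 127 + 6072 = 6199$)
$\frac{W{\left(-1030 \right)}}{U{\left(T{\left(39,9 \right)},-2114 \right)}} + \frac{G}{4642583} = 1 \frac{1}{-752} + \frac{6199}{4642583} = 1 \left(- \frac{1}{752}\right) + 6199 \cdot \frac{1}{4642583} = - \frac{1}{752} + \frac{6199}{4642583} = \frac{19065}{3491222416}$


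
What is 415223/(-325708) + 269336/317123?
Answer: -43951873541/103289498084 ≈ -0.42552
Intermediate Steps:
415223/(-325708) + 269336/317123 = 415223*(-1/325708) + 269336*(1/317123) = -415223/325708 + 269336/317123 = -43951873541/103289498084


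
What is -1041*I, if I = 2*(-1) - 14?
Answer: 16656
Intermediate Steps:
I = -16 (I = -2 - 14 = -16)
-1041*I = -1041*(-16) = 16656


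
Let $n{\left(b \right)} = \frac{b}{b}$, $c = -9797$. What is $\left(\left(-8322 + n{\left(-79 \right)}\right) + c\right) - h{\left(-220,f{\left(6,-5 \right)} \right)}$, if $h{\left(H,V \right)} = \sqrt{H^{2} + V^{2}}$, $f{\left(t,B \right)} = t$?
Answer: $-18118 - 2 \sqrt{12109} \approx -18338.0$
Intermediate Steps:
$n{\left(b \right)} = 1$
$\left(\left(-8322 + n{\left(-79 \right)}\right) + c\right) - h{\left(-220,f{\left(6,-5 \right)} \right)} = \left(\left(-8322 + 1\right) - 9797\right) - \sqrt{\left(-220\right)^{2} + 6^{2}} = \left(-8321 - 9797\right) - \sqrt{48400 + 36} = -18118 - \sqrt{48436} = -18118 - 2 \sqrt{12109}$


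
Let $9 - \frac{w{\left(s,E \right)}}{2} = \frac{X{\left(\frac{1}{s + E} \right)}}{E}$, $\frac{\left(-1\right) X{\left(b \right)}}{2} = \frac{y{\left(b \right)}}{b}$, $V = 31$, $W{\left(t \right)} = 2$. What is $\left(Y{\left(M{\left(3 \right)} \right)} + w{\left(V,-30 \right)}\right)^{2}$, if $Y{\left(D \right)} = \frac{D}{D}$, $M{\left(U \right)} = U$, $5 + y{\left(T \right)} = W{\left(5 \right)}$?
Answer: $\frac{9409}{25} \approx 376.36$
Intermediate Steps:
$y{\left(T \right)} = -3$ ($y{\left(T \right)} = -5 + 2 = -3$)
$X{\left(b \right)} = \frac{6}{b}$ ($X{\left(b \right)} = - 2 \left(- \frac{3}{b}\right) = \frac{6}{b}$)
$Y{\left(D \right)} = 1$
$w{\left(s,E \right)} = 18 - \frac{2 \left(6 E + 6 s\right)}{E}$ ($w{\left(s,E \right)} = 18 - 2 \frac{6 \frac{1}{\frac{1}{s + E}}}{E} = 18 - 2 \frac{6 \frac{1}{\frac{1}{E + s}}}{E} = 18 - 2 \frac{6 \left(E + s\right)}{E} = 18 - 2 \frac{6 E + 6 s}{E} = 18 - \frac{2 \left(6 E + 6 s\right)}{E}$)
$\left(Y{\left(M{\left(3 \right)} \right)} + w{\left(V,-30 \right)}\right)^{2} = \left(1 - \left(-6 + \frac{372}{-30}\right)\right)^{2} = \left(1 - \left(-6 + 372 \left(- \frac{1}{30}\right)\right)\right)^{2} = \left(1 + \left(6 + \frac{62}{5}\right)\right)^{2} = \left(1 + \frac{92}{5}\right)^{2} = \left(\frac{97}{5}\right)^{2} = \frac{9409}{25}$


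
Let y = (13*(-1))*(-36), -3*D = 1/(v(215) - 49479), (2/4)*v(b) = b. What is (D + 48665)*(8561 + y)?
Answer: 64655845157924/147147 ≈ 4.3940e+8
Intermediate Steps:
v(b) = 2*b
D = 1/147147 (D = -1/(3*(2*215 - 49479)) = -1/(3*(430 - 49479)) = -⅓/(-49049) = -⅓*(-1/49049) = 1/147147 ≈ 6.7959e-6)
y = 468 (y = -13*(-36) = 468)
(D + 48665)*(8561 + y) = (1/147147 + 48665)*(8561 + 468) = (7160908756/147147)*9029 = 64655845157924/147147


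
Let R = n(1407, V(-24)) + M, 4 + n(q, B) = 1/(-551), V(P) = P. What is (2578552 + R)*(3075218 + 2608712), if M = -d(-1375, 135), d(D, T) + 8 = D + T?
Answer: 8079522307248350/551 ≈ 1.4663e+13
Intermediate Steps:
n(q, B) = -2205/551 (n(q, B) = -4 + 1/(-551) = -4 - 1/551 = -2205/551)
d(D, T) = -8 + D + T (d(D, T) = -8 + (D + T) = -8 + D + T)
M = 1248 (M = -(-8 - 1375 + 135) = -1*(-1248) = 1248)
R = 685443/551 (R = -2205/551 + 1248 = 685443/551 ≈ 1244.0)
(2578552 + R)*(3075218 + 2608712) = (2578552 + 685443/551)*(3075218 + 2608712) = (1421467595/551)*5683930 = 8079522307248350/551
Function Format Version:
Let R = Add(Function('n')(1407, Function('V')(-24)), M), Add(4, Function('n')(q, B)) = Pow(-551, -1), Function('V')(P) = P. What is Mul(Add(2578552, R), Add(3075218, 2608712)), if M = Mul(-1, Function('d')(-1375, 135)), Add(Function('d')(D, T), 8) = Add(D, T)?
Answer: Rational(8079522307248350, 551) ≈ 1.4663e+13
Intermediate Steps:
Function('n')(q, B) = Rational(-2205, 551) (Function('n')(q, B) = Add(-4, Pow(-551, -1)) = Add(-4, Rational(-1, 551)) = Rational(-2205, 551))
Function('d')(D, T) = Add(-8, D, T) (Function('d')(D, T) = Add(-8, Add(D, T)) = Add(-8, D, T))
M = 1248 (M = Mul(-1, Add(-8, -1375, 135)) = Mul(-1, -1248) = 1248)
R = Rational(685443, 551) (R = Add(Rational(-2205, 551), 1248) = Rational(685443, 551) ≈ 1244.0)
Mul(Add(2578552, R), Add(3075218, 2608712)) = Mul(Add(2578552, Rational(685443, 551)), Add(3075218, 2608712)) = Mul(Rational(1421467595, 551), 5683930) = Rational(8079522307248350, 551)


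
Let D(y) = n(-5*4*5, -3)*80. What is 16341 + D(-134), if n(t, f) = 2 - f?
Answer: 16741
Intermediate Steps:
D(y) = 400 (D(y) = (2 - 1*(-3))*80 = (2 + 3)*80 = 5*80 = 400)
16341 + D(-134) = 16341 + 400 = 16741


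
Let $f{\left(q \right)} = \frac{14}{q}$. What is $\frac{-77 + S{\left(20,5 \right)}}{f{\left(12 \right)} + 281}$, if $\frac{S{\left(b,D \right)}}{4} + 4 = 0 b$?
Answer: $- \frac{558}{1693} \approx -0.32959$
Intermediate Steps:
$S{\left(b,D \right)} = -16$ ($S{\left(b,D \right)} = -16 + 4 \cdot 0 b = -16 + 4 \cdot 0 = -16 + 0 = -16$)
$\frac{-77 + S{\left(20,5 \right)}}{f{\left(12 \right)} + 281} = \frac{-77 - 16}{\frac{14}{12} + 281} = - \frac{93}{14 \cdot \frac{1}{12} + 281} = - \frac{93}{\frac{7}{6} + 281} = - \frac{93}{\frac{1693}{6}} = \left(-93\right) \frac{6}{1693} = - \frac{558}{1693}$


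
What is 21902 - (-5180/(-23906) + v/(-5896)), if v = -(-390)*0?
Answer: 261792016/11953 ≈ 21902.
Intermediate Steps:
v = 0 (v = -78*0 = 0)
21902 - (-5180/(-23906) + v/(-5896)) = 21902 - (-5180/(-23906) + 0/(-5896)) = 21902 - (-5180*(-1/23906) + 0*(-1/5896)) = 21902 - (2590/11953 + 0) = 21902 - 1*2590/11953 = 21902 - 2590/11953 = 261792016/11953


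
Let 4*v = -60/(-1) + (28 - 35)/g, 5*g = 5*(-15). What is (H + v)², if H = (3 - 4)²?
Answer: 935089/3600 ≈ 259.75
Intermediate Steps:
g = -15 (g = (5*(-15))/5 = (⅕)*(-75) = -15)
H = 1 (H = (-1)² = 1)
v = 907/60 (v = (-60/(-1) + (28 - 35)/(-15))/4 = (-60*(-1) - 7*(-1/15))/4 = (60 + 7/15)/4 = (¼)*(907/15) = 907/60 ≈ 15.117)
(H + v)² = (1 + 907/60)² = (967/60)² = 935089/3600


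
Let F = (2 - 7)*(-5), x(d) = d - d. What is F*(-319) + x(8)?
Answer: -7975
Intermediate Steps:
x(d) = 0
F = 25 (F = -5*(-5) = 25)
F*(-319) + x(8) = 25*(-319) + 0 = -7975 + 0 = -7975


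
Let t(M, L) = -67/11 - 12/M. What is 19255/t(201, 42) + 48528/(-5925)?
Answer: -28100422433/8952675 ≈ -3138.8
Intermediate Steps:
t(M, L) = -67/11 - 12/M (t(M, L) = -67*1/11 - 12/M = -67/11 - 12/M)
19255/t(201, 42) + 48528/(-5925) = 19255/(-67/11 - 12/201) + 48528/(-5925) = 19255/(-67/11 - 12*1/201) + 48528*(-1/5925) = 19255/(-67/11 - 4/67) - 16176/1975 = 19255/(-4533/737) - 16176/1975 = 19255*(-737/4533) - 16176/1975 = -14190935/4533 - 16176/1975 = -28100422433/8952675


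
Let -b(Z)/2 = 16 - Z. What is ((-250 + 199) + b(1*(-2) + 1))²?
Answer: 7225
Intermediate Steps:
b(Z) = -32 + 2*Z (b(Z) = -2*(16 - Z) = -32 + 2*Z)
((-250 + 199) + b(1*(-2) + 1))² = ((-250 + 199) + (-32 + 2*(1*(-2) + 1)))² = (-51 + (-32 + 2*(-2 + 1)))² = (-51 + (-32 + 2*(-1)))² = (-51 + (-32 - 2))² = (-51 - 34)² = (-85)² = 7225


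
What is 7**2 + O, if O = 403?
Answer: 452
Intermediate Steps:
7**2 + O = 7**2 + 403 = 49 + 403 = 452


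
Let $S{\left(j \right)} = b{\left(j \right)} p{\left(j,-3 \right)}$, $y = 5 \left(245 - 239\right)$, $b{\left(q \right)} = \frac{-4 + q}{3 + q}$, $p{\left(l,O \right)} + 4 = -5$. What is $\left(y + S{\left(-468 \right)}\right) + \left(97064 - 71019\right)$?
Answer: $\frac{4040209}{155} \approx 26066.0$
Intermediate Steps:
$p{\left(l,O \right)} = -9$ ($p{\left(l,O \right)} = -4 - 5 = -9$)
$b{\left(q \right)} = \frac{-4 + q}{3 + q}$
$y = 30$ ($y = 5 \cdot 6 = 30$)
$S{\left(j \right)} = - \frac{9 \left(-4 + j\right)}{3 + j}$ ($S{\left(j \right)} = \frac{-4 + j}{3 + j} \left(-9\right) = - \frac{9 \left(-4 + j\right)}{3 + j}$)
$\left(y + S{\left(-468 \right)}\right) + \left(97064 - 71019\right) = \left(30 + \frac{9 \left(4 - -468\right)}{3 - 468}\right) + \left(97064 - 71019\right) = \left(30 + \frac{9 \left(4 + 468\right)}{-465}\right) + \left(97064 - 71019\right) = \left(30 + 9 \left(- \frac{1}{465}\right) 472\right) + 26045 = \left(30 - \frac{1416}{155}\right) + 26045 = \frac{3234}{155} + 26045 = \frac{4040209}{155}$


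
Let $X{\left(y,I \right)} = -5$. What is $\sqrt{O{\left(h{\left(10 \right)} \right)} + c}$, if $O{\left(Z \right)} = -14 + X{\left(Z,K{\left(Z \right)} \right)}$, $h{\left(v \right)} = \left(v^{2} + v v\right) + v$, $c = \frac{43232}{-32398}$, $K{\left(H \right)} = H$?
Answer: $\frac{i \sqrt{5335902003}}{16199} \approx 4.5094 i$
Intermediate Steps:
$c = - \frac{21616}{16199}$ ($c = 43232 \left(- \frac{1}{32398}\right) = - \frac{21616}{16199} \approx -1.3344$)
$h{\left(v \right)} = v + 2 v^{2}$ ($h{\left(v \right)} = \left(v^{2} + v^{2}\right) + v = 2 v^{2} + v = v + 2 v^{2}$)
$O{\left(Z \right)} = -19$ ($O{\left(Z \right)} = -14 - 5 = -19$)
$\sqrt{O{\left(h{\left(10 \right)} \right)} + c} = \sqrt{-19 - \frac{21616}{16199}} = \sqrt{- \frac{329397}{16199}} = \frac{i \sqrt{5335902003}}{16199}$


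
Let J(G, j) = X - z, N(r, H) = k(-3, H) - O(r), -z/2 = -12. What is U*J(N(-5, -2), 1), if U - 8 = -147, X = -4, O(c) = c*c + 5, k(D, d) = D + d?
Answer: 3892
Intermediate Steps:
O(c) = 5 + c**2 (O(c) = c**2 + 5 = 5 + c**2)
z = 24 (z = -2*(-12) = 24)
U = -139 (U = 8 - 147 = -139)
N(r, H) = -8 + H - r**2 (N(r, H) = (-3 + H) - (5 + r**2) = (-3 + H) + (-5 - r**2) = -8 + H - r**2)
J(G, j) = -28 (J(G, j) = -4 - 1*24 = -4 - 24 = -28)
U*J(N(-5, -2), 1) = -139*(-28) = 3892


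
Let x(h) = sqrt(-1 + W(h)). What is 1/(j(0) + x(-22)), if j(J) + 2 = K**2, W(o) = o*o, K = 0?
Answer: 2/479 + sqrt(483)/479 ≈ 0.050057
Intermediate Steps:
W(o) = o**2
j(J) = -2 (j(J) = -2 + 0**2 = -2 + 0 = -2)
x(h) = sqrt(-1 + h**2)
1/(j(0) + x(-22)) = 1/(-2 + sqrt(-1 + (-22)**2)) = 1/(-2 + sqrt(-1 + 484)) = 1/(-2 + sqrt(483))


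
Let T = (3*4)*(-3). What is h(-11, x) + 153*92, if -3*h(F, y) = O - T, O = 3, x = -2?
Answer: 14063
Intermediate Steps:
T = -36 (T = 12*(-3) = -36)
h(F, y) = -13 (h(F, y) = -(3 - 1*(-36))/3 = -(3 + 36)/3 = -1/3*39 = -13)
h(-11, x) + 153*92 = -13 + 153*92 = -13 + 14076 = 14063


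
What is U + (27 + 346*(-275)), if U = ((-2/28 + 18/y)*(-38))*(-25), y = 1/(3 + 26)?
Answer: 2804964/7 ≈ 4.0071e+5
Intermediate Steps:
y = 1/29 ≈ 0.034483
U = 3470825/7 (U = ((-2/28 + 18/(1/29))*(-38))*(-25) = ((-2*1/28 + 18*29)*(-38))*(-25) = ((-1/14 + 522)*(-38))*(-25) = ((7307/14)*(-38))*(-25) = -138833/7*(-25) = 3470825/7 ≈ 4.9583e+5)
U + (27 + 346*(-275)) = 3470825/7 + (27 + 346*(-275)) = 3470825/7 + (27 - 95150) = 3470825/7 - 95123 = 2804964/7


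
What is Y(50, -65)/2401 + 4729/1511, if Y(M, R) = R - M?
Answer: 11180564/3627911 ≈ 3.0818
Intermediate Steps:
Y(50, -65)/2401 + 4729/1511 = (-65 - 1*50)/2401 + 4729/1511 = (-65 - 50)*(1/2401) + 4729*(1/1511) = -115*1/2401 + 4729/1511 = -115/2401 + 4729/1511 = 11180564/3627911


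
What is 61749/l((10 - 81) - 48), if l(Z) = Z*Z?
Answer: 61749/14161 ≈ 4.3605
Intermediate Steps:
l(Z) = Z²
61749/l((10 - 81) - 48) = 61749/(((10 - 81) - 48)²) = 61749/((-71 - 48)²) = 61749/((-119)²) = 61749/14161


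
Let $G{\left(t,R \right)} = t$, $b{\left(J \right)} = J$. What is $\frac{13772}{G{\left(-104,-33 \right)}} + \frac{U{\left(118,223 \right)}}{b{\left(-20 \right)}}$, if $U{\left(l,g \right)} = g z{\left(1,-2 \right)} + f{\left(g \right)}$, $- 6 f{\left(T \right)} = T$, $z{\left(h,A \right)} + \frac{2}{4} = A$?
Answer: $- \frac{40049}{390} \approx -102.69$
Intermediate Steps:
$z{\left(h,A \right)} = - \frac{1}{2} + A$
$f{\left(T \right)} = - \frac{T}{6}$
$U{\left(l,g \right)} = - \frac{8 g}{3}$ ($U{\left(l,g \right)} = g \left(- \frac{1}{2} - 2\right) - \frac{g}{6} = g \left(- \frac{5}{2}\right) - \frac{g}{6} = - \frac{5 g}{2} - \frac{g}{6} = - \frac{8 g}{3}$)
$\frac{13772}{G{\left(-104,-33 \right)}} + \frac{U{\left(118,223 \right)}}{b{\left(-20 \right)}} = \frac{13772}{-104} + \frac{\left(- \frac{8}{3}\right) 223}{-20} = 13772 \left(- \frac{1}{104}\right) - - \frac{446}{15} = - \frac{3443}{26} + \frac{446}{15} = - \frac{40049}{390}$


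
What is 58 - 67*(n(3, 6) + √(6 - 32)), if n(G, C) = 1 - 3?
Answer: 192 - 67*I*√26 ≈ 192.0 - 341.63*I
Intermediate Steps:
n(G, C) = -2
58 - 67*(n(3, 6) + √(6 - 32)) = 58 - 67*(-2 + √(6 - 32)) = 58 - 67*(-2 + √(-26)) = 58 - 67*(-2 + I*√26) = 58 + (134 - 67*I*√26) = 192 - 67*I*√26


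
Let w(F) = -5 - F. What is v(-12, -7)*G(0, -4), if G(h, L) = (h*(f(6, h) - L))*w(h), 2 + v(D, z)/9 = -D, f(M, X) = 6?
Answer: 0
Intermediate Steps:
v(D, z) = -18 - 9*D (v(D, z) = -18 + 9*(-D) = -18 - 9*D)
G(h, L) = h*(-5 - h)*(6 - L) (G(h, L) = (h*(6 - L))*(-5 - h) = h*(-5 - h)*(6 - L))
v(-12, -7)*G(0, -4) = (-18 - 9*(-12))*(0*(-6 - 4)*(5 + 0)) = (-18 + 108)*(0*(-10)*5) = 90*0 = 0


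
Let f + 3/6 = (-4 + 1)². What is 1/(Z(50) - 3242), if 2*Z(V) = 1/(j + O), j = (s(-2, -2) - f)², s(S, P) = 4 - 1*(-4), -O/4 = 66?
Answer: -1055/3420312 ≈ -0.00030845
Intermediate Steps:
O = -264 (O = -4*66 = -264)
f = 17/2 (f = -½ + (-4 + 1)² = -½ + (-3)² = -½ + 9 = 17/2 ≈ 8.5000)
s(S, P) = 8 (s(S, P) = 4 + 4 = 8)
j = ¼ (j = (8 - 1*17/2)² = (8 - 17/2)² = (-½)² = ¼ ≈ 0.25000)
Z(V) = -2/1055 (Z(V) = 1/(2*(¼ - 264)) = 1/(2*(-1055/4)) = (½)*(-4/1055) = -2/1055)
1/(Z(50) - 3242) = 1/(-2/1055 - 3242) = 1/(-3420312/1055) = -1055/3420312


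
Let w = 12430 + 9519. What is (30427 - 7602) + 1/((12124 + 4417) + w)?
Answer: 878534251/38490 ≈ 22825.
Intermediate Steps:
w = 21949
(30427 - 7602) + 1/((12124 + 4417) + w) = (30427 - 7602) + 1/((12124 + 4417) + 21949) = 22825 + 1/(16541 + 21949) = 22825 + 1/38490 = 878534251/38490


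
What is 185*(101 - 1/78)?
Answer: 1457245/78 ≈ 18683.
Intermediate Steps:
185*(101 - 1/78) = 185*(7877/78) = 1457245/78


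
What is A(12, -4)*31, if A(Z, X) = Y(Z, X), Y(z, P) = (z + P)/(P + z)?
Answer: 31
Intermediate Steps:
Y(z, P) = 1 (Y(z, P) = (P + z)/(P + z) = 1)
A(Z, X) = 1
A(12, -4)*31 = 1*31 = 31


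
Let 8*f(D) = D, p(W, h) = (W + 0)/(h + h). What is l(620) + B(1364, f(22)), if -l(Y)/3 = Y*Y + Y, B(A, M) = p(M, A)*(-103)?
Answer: -1145819623/992 ≈ -1.1551e+6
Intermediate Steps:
p(W, h) = W/(2*h) (p(W, h) = W/((2*h)) = W*(1/(2*h)) = W/(2*h))
f(D) = D/8
B(A, M) = -103*M/(2*A) (B(A, M) = (M/(2*A))*(-103) = -103*M/(2*A))
l(Y) = -3*Y - 3*Y**2 (l(Y) = -3*(Y*Y + Y) = -3*(Y**2 + Y) = -3*(Y + Y**2) = -3*Y - 3*Y**2)
l(620) + B(1364, f(22)) = -3*620*(1 + 620) - 103/2*(1/8)*22/1364 = -3*620*621 - 103/2*11/4*1/1364 = -1155060 - 103/992 = -1145819623/992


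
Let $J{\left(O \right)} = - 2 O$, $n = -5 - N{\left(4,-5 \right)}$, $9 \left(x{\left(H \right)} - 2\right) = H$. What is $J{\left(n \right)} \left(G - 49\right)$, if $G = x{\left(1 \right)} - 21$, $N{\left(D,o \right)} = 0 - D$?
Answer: $- \frac{1222}{9} \approx -135.78$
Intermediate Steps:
$x{\left(H \right)} = 2 + \frac{H}{9}$
$N{\left(D,o \right)} = - D$
$n = -1$ ($n = -5 - \left(-1\right) 4 = -5 - -4 = -5 + 4 = -1$)
$G = - \frac{170}{9}$ ($G = \left(2 + \frac{1}{9} \cdot 1\right) - 21 = \left(2 + \frac{1}{9}\right) - 21 = \frac{19}{9} - 21 = - \frac{170}{9} \approx -18.889$)
$J{\left(n \right)} \left(G - 49\right) = \left(-2\right) \left(-1\right) \left(- \frac{170}{9} - 49\right) = 2 \left(- \frac{611}{9}\right) = - \frac{1222}{9}$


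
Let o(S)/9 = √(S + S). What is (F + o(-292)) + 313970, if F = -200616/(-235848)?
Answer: 3085391549/9827 + 18*I*√146 ≈ 3.1397e+5 + 217.49*I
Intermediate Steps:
o(S) = 9*√2*√S (o(S) = 9*√(S + S) = 9*√(2*S) = 9*(√2*√S) = 9*√2*√S)
F = 8359/9827 (F = -200616*(-1/235848) = 8359/9827 ≈ 0.85062)
(F + o(-292)) + 313970 = (8359/9827 + 9*√2*√(-292)) + 313970 = (8359/9827 + 9*√2*(2*I*√73)) + 313970 = (8359/9827 + 18*I*√146) + 313970 = 3085391549/9827 + 18*I*√146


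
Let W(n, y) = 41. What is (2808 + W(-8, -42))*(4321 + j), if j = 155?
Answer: 12752124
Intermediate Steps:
(2808 + W(-8, -42))*(4321 + j) = (2808 + 41)*(4321 + 155) = 2849*4476 = 12752124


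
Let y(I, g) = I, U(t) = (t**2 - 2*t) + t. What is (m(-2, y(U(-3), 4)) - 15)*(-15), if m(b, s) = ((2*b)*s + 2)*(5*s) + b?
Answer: 41655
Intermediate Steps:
U(t) = t**2 - t
m(b, s) = b + 5*s*(2 + 2*b*s) (m(b, s) = (2*b*s + 2)*(5*s) + b = (2 + 2*b*s)*(5*s) + b = 5*s*(2 + 2*b*s) + b = b + 5*s*(2 + 2*b*s))
(m(-2, y(U(-3), 4)) - 15)*(-15) = ((-2 + 10*(-3*(-1 - 3)) + 10*(-2)*(-3*(-1 - 3))**2) - 15)*(-15) = ((-2 + 10*(-3*(-4)) + 10*(-2)*(-3*(-4))**2) - 15)*(-15) = ((-2 + 10*12 + 10*(-2)*12**2) - 15)*(-15) = ((-2 + 120 + 10*(-2)*144) - 15)*(-15) = ((-2 + 120 - 2880) - 15)*(-15) = (-2762 - 15)*(-15) = -2777*(-15) = 41655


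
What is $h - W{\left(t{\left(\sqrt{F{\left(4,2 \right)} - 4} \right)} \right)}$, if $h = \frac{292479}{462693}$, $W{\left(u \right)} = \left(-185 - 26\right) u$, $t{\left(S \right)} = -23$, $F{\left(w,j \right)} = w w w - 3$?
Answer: $- \frac{68035050}{14021} \approx -4852.4$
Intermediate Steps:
$F{\left(w,j \right)} = -3 + w^{3}$ ($F{\left(w,j \right)} = w^{2} w - 3 = w^{3} - 3 = -3 + w^{3}$)
$W{\left(u \right)} = - 211 u$
$h = \frac{8863}{14021}$ ($h = 292479 \cdot \frac{1}{462693} = \frac{8863}{14021} \approx 0.63212$)
$h - W{\left(t{\left(\sqrt{F{\left(4,2 \right)} - 4} \right)} \right)} = \frac{8863}{14021} - \left(-211\right) \left(-23\right) = \frac{8863}{14021} - 4853 = - \frac{68035050}{14021}$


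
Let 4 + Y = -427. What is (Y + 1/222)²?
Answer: 9154853761/49284 ≈ 1.8576e+5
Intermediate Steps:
Y = -431 (Y = -4 - 427 = -431)
(Y + 1/222)² = (-431 + 1/222)² = (-95681/222)² = 9154853761/49284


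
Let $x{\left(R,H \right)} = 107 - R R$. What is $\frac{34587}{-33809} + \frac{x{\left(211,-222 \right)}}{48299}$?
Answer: $- \frac{3172110439}{1632940891} \approx -1.9426$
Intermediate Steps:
$x{\left(R,H \right)} = 107 - R^{2}$
$\frac{34587}{-33809} + \frac{x{\left(211,-222 \right)}}{48299} = \frac{34587}{-33809} + \frac{107 - 211^{2}}{48299} = 34587 \left(- \frac{1}{33809}\right) + \left(107 - 44521\right) \frac{1}{48299} = - \frac{34587}{33809} + \left(107 - 44521\right) \frac{1}{48299} = - \frac{34587}{33809} - \frac{44414}{48299} = - \frac{3172110439}{1632940891}$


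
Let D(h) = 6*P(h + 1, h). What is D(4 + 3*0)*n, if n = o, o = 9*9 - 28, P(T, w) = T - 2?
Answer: 954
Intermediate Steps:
P(T, w) = -2 + T
o = 53 (o = 81 - 28 = 53)
n = 53
D(h) = -6 + 6*h (D(h) = 6*(-2 + (h + 1)) = 6*(-2 + (1 + h)) = 6*(-1 + h) = -6 + 6*h)
D(4 + 3*0)*n = (-6 + 6*(4 + 3*0))*53 = (-6 + 6*(4 + 0))*53 = (-6 + 6*4)*53 = (-6 + 24)*53 = 18*53 = 954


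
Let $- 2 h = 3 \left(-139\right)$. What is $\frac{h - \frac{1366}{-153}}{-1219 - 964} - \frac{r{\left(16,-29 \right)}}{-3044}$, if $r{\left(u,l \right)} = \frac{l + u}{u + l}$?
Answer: $- \frac{100929227}{1016692956} \approx -0.099272$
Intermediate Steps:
$r{\left(u,l \right)} = 1$ ($r{\left(u,l \right)} = \frac{l + u}{l + u} = 1$)
$h = \frac{417}{2}$ ($h = - \frac{3 \left(-139\right)}{2} = \left(- \frac{1}{2}\right) \left(-417\right) = \frac{417}{2} \approx 208.5$)
$\frac{h - \frac{1366}{-153}}{-1219 - 964} - \frac{r{\left(16,-29 \right)}}{-3044} = \frac{\frac{417}{2} - \frac{1366}{-153}}{-1219 - 964} - 1 \frac{1}{-3044} = \frac{\frac{417}{2} - - \frac{1366}{153}}{-2183} - 1 \left(- \frac{1}{3044}\right) = \left(\frac{417}{2} + \frac{1366}{153}\right) \left(- \frac{1}{2183}\right) - - \frac{1}{3044} = \frac{66533}{306} \left(- \frac{1}{2183}\right) + \frac{1}{3044} = - \frac{66533}{667998} + \frac{1}{3044} = - \frac{100929227}{1016692956}$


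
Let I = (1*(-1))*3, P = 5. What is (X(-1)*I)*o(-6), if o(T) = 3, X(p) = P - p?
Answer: -54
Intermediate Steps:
X(p) = 5 - p
I = -3 (I = -1*3 = -3)
(X(-1)*I)*o(-6) = ((5 - 1*(-1))*(-3))*3 = ((5 + 1)*(-3))*3 = (6*(-3))*3 = -18*3 = -54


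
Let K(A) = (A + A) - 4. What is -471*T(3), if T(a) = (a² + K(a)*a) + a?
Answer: -8478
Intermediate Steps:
K(A) = -4 + 2*A (K(A) = 2*A - 4 = -4 + 2*A)
T(a) = a + a² + a*(-4 + 2*a) (T(a) = (a² + (-4 + 2*a)*a) + a = (a² + a*(-4 + 2*a)) + a = a + a² + a*(-4 + 2*a))
-471*T(3) = -1413*3*(-1 + 3) = -1413*3*2 = -471*18 = -8478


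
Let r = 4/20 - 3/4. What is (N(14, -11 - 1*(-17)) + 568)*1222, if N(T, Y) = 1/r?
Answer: 7610616/11 ≈ 6.9187e+5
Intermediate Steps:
r = -11/20 (r = 4*(1/20) - 3*¼ = ⅕ - ¾ = -11/20 ≈ -0.55000)
N(T, Y) = -20/11 (N(T, Y) = 1/(-11/20) = -20/11)
(N(14, -11 - 1*(-17)) + 568)*1222 = (-20/11 + 568)*1222 = (6228/11)*1222 = 7610616/11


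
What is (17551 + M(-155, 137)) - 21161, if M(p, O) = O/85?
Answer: -306713/85 ≈ -3608.4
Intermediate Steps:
M(p, O) = O/85 (M(p, O) = O*(1/85) = O/85)
(17551 + M(-155, 137)) - 21161 = (17551 + (1/85)*137) - 21161 = (17551 + 137/85) - 21161 = 1491972/85 - 21161 = -306713/85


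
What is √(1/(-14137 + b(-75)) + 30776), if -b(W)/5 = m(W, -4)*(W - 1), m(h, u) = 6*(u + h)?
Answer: √1161356428145767/194257 ≈ 175.43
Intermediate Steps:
m(h, u) = 6*h + 6*u (m(h, u) = 6*(h + u) = 6*h + 6*u)
b(W) = -5*(-1 + W)*(-24 + 6*W) (b(W) = -5*(6*W + 6*(-4))*(W - 1) = -5*(6*W - 24)*(-1 + W) = -5*(-24 + 6*W)*(-1 + W) = -5*(-1 + W)*(-24 + 6*W))
√(1/(-14137 + b(-75)) + 30776) = √(1/(-14137 - 30*(-1 - 75)*(-4 - 75)) + 30776) = √(1/(-14137 - 30*(-76)*(-79)) + 30776) = √(1/(-14137 - 180120) + 30776) = √(1/(-194257) + 30776) = √(-1/194257 + 30776) = √(5978453431/194257) = √1161356428145767/194257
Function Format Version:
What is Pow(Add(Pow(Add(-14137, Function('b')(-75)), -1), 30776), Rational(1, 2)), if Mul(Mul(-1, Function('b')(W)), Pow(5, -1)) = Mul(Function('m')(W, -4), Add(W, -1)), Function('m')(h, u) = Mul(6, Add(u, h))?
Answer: Mul(Rational(1, 194257), Pow(1161356428145767, Rational(1, 2))) ≈ 175.43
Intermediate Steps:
Function('m')(h, u) = Add(Mul(6, h), Mul(6, u)) (Function('m')(h, u) = Mul(6, Add(h, u)) = Add(Mul(6, h), Mul(6, u)))
Function('b')(W) = Mul(-5, Add(-1, W), Add(-24, Mul(6, W))) (Function('b')(W) = Mul(-5, Mul(Add(Mul(6, W), Mul(6, -4)), Add(W, -1))) = Mul(-5, Mul(Add(Mul(6, W), -24), Add(-1, W))) = Mul(-5, Mul(Add(-24, Mul(6, W)), Add(-1, W))) = Mul(-5, Mul(Add(-1, W), Add(-24, Mul(6, W)))) = Mul(-5, Add(-1, W), Add(-24, Mul(6, W))))
Pow(Add(Pow(Add(-14137, Function('b')(-75)), -1), 30776), Rational(1, 2)) = Pow(Add(Pow(Add(-14137, Mul(-30, Add(-1, -75), Add(-4, -75))), -1), 30776), Rational(1, 2)) = Pow(Add(Pow(Add(-14137, Mul(-30, -76, -79)), -1), 30776), Rational(1, 2)) = Pow(Add(Pow(Add(-14137, -180120), -1), 30776), Rational(1, 2)) = Pow(Add(Pow(-194257, -1), 30776), Rational(1, 2)) = Pow(Add(Rational(-1, 194257), 30776), Rational(1, 2)) = Pow(Rational(5978453431, 194257), Rational(1, 2)) = Mul(Rational(1, 194257), Pow(1161356428145767, Rational(1, 2)))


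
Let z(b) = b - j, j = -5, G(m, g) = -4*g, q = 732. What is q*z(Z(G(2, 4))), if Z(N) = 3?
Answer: 5856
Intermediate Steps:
z(b) = 5 + b (z(b) = b - 1*(-5) = b + 5 = 5 + b)
q*z(Z(G(2, 4))) = 732*(5 + 3) = 732*8 = 5856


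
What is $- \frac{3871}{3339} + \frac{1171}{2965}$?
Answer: $- \frac{1081078}{1414305} \approx -0.76439$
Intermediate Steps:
$- \frac{3871}{3339} + \frac{1171}{2965} = \left(-3871\right) \frac{1}{3339} + 1171 \cdot \frac{1}{2965} = - \frac{553}{477} + \frac{1171}{2965} = - \frac{1081078}{1414305}$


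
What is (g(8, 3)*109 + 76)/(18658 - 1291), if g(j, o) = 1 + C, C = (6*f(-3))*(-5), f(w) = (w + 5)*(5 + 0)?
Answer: -4645/2481 ≈ -1.8722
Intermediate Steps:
f(w) = 25 + 5*w (f(w) = (5 + w)*5 = 25 + 5*w)
C = -300 (C = (6*(25 + 5*(-3)))*(-5) = (6*(25 - 15))*(-5) = (6*10)*(-5) = 60*(-5) = -300)
g(j, o) = -299 (g(j, o) = 1 - 300 = -299)
(g(8, 3)*109 + 76)/(18658 - 1291) = (-299*109 + 76)/(18658 - 1291) = (-32591 + 76)/17367 = -32515*1/17367 = -4645/2481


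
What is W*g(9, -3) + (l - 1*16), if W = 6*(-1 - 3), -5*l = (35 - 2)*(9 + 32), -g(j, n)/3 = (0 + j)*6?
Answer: 18007/5 ≈ 3601.4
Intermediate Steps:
g(j, n) = -18*j (g(j, n) = -3*(0 + j)*6 = -3*j*6 = -18*j)
l = -1353/5 (l = -(35 - 2)*(9 + 32)/5 = -33*41/5 = -1/5*1353 = -1353/5 ≈ -270.60)
W = -24 (W = 6*(-4) = -24)
W*g(9, -3) + (l - 1*16) = -(-432)*9 + (-1353/5 - 1*16) = -24*(-162) + (-1353/5 - 16) = 3888 - 1433/5 = 18007/5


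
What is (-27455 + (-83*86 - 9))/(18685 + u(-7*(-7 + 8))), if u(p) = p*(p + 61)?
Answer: -34602/18307 ≈ -1.8901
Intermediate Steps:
u(p) = p*(61 + p)
(-27455 + (-83*86 - 9))/(18685 + u(-7*(-7 + 8))) = (-27455 + (-83*86 - 9))/(18685 + (-7*(-7 + 8))*(61 - 7*(-7 + 8))) = (-27455 + (-7138 - 9))/(18685 + (-7*1)*(61 - 7*1)) = (-27455 - 7147)/(18685 - 7*(61 - 7)) = -34602/(18685 - 7*54) = -34602/(18685 - 378) = -34602/18307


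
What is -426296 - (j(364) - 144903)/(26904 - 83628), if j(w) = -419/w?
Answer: -8802014751767/20647536 ≈ -4.2630e+5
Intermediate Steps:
-426296 - (j(364) - 144903)/(26904 - 83628) = -426296 - (-419/364 - 144903)/(26904 - 83628) = -426296 - (-419*1/364 - 144903)/(-56724) = -426296 - (-419/364 - 144903)*(-1)/56724 = -426296 - (-52745111)*(-1)/(364*56724) = -426296 - 1*52745111/20647536 = -426296 - 52745111/20647536 = -8802014751767/20647536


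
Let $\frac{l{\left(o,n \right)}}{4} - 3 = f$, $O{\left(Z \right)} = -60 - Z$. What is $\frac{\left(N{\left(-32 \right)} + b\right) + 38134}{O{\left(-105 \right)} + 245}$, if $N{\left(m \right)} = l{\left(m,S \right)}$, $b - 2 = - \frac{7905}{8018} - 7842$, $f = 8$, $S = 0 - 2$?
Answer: $\frac{243242179}{2325220} \approx 104.61$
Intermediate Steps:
$S = -2$
$b = - \frac{62869025}{8018}$ ($b = 2 - \left(7842 + \frac{7905}{8018}\right) = 2 - \frac{62885061}{8018} = - \frac{62869025}{8018} \approx -7841.0$)
$l{\left(o,n \right)} = 44$ ($l{\left(o,n \right)} = 12 + 4 \cdot 8 = 12 + 32 = 44$)
$N{\left(m \right)} = 44$
$\frac{\left(N{\left(-32 \right)} + b\right) + 38134}{O{\left(-105 \right)} + 245} = \frac{\left(44 - \frac{62869025}{8018}\right) + 38134}{\left(-60 - -105\right) + 245} = \frac{- \frac{62516233}{8018} + 38134}{\left(-60 + 105\right) + 245} = \frac{243242179}{8018 \left(45 + 245\right)} = \frac{243242179}{8018 \cdot 290} = \frac{243242179}{8018} \cdot \frac{1}{290} = \frac{243242179}{2325220}$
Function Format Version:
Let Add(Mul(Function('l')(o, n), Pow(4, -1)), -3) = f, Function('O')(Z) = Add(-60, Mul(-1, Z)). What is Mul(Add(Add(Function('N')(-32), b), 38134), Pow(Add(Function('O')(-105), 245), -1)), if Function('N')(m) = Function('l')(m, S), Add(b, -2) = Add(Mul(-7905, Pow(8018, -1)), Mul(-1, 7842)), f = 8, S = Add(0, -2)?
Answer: Rational(243242179, 2325220) ≈ 104.61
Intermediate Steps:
S = -2
b = Rational(-62869025, 8018) (b = Add(2, Add(Mul(-7905, Pow(8018, -1)), Mul(-1, 7842))) = Add(2, Add(Mul(-7905, Rational(1, 8018)), -7842)) = Add(2, Add(Rational(-7905, 8018), -7842)) = Add(2, Rational(-62885061, 8018)) = Rational(-62869025, 8018) ≈ -7841.0)
Function('l')(o, n) = 44 (Function('l')(o, n) = Add(12, Mul(4, 8)) = Add(12, 32) = 44)
Function('N')(m) = 44
Mul(Add(Add(Function('N')(-32), b), 38134), Pow(Add(Function('O')(-105), 245), -1)) = Mul(Add(Add(44, Rational(-62869025, 8018)), 38134), Pow(Add(Add(-60, Mul(-1, -105)), 245), -1)) = Mul(Add(Rational(-62516233, 8018), 38134), Pow(Add(Add(-60, 105), 245), -1)) = Mul(Rational(243242179, 8018), Pow(Add(45, 245), -1)) = Mul(Rational(243242179, 8018), Pow(290, -1)) = Mul(Rational(243242179, 8018), Rational(1, 290)) = Rational(243242179, 2325220)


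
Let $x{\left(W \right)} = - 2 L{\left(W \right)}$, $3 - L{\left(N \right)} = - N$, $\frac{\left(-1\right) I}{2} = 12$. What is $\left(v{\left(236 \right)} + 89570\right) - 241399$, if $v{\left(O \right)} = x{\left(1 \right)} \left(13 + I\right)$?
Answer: $-151741$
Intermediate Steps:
$I = -24$ ($I = \left(-2\right) 12 = -24$)
$L{\left(N \right)} = 3 + N$ ($L{\left(N \right)} = 3 - - N = 3 + N$)
$x{\left(W \right)} = -6 - 2 W$ ($x{\left(W \right)} = - 2 \left(3 + W\right) = -6 - 2 W$)
$v{\left(O \right)} = 88$ ($v{\left(O \right)} = \left(-6 - 2\right) \left(13 - 24\right) = \left(-6 - 2\right) \left(-11\right) = \left(-8\right) \left(-11\right) = 88$)
$\left(v{\left(236 \right)} + 89570\right) - 241399 = \left(88 + 89570\right) - 241399 = 89658 - 241399 = -151741$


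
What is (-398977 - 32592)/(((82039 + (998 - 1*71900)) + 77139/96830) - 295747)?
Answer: 41788826270/27558709161 ≈ 1.5164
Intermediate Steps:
(-398977 - 32592)/(((82039 + (998 - 1*71900)) + 77139/96830) - 295747) = -431569/(((82039 + (998 - 71900)) + 77139*(1/96830)) - 295747) = -431569/(((82039 - 70902) + 77139/96830) - 295747) = -431569/((11137 + 77139/96830) - 295747) = -431569/(1078472849/96830 - 295747) = -431569/(-27558709161/96830) = -431569*(-96830/27558709161) = 41788826270/27558709161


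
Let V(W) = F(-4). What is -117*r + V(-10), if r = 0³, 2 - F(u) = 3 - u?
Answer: -5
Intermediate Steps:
F(u) = -1 + u (F(u) = 2 - (3 - u) = 2 + (-3 + u) = -1 + u)
V(W) = -5 (V(W) = -1 - 4 = -5)
r = 0
-117*r + V(-10) = -117*0 - 5 = 0 - 5 = -5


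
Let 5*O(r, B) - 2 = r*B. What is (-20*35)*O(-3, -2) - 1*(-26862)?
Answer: 25742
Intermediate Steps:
O(r, B) = 2/5 + B*r/5 (O(r, B) = 2/5 + (r*B)/5 = 2/5 + (B*r)/5 = 2/5 + B*r/5)
(-20*35)*O(-3, -2) - 1*(-26862) = (-20*35)*(2/5 + (1/5)*(-2)*(-3)) - 1*(-26862) = -700*(2/5 + 6/5) + 26862 = -700*8/5 + 26862 = -1120 + 26862 = 25742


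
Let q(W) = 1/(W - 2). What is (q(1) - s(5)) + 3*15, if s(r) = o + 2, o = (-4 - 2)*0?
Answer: 42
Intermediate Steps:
o = 0 (o = -6*0 = 0)
q(W) = 1/(-2 + W)
s(r) = 2 (s(r) = 0 + 2 = 2)
(q(1) - s(5)) + 3*15 = (1/(-2 + 1) - 1*2) + 3*15 = (1/(-1) - 2) + 45 = (-1 - 2) + 45 = -3 + 45 = 42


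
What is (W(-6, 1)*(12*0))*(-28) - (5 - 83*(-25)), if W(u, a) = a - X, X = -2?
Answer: -2080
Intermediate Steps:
W(u, a) = 2 + a (W(u, a) = a - 1*(-2) = a + 2 = 2 + a)
(W(-6, 1)*(12*0))*(-28) - (5 - 83*(-25)) = ((2 + 1)*(12*0))*(-28) - (5 - 83*(-25)) = (3*0)*(-28) - (5 + 2075) = 0*(-28) - 1*2080 = 0 - 2080 = -2080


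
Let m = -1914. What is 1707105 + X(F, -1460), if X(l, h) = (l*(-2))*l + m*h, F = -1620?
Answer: -747255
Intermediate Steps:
X(l, h) = -1914*h - 2*l² (X(l, h) = (l*(-2))*l - 1914*h = (-2*l)*l - 1914*h = -2*l² - 1914*h = -1914*h - 2*l²)
1707105 + X(F, -1460) = 1707105 + (-1914*(-1460) - 2*(-1620)²) = 1707105 + (2794440 - 2*2624400) = 1707105 + (2794440 - 5248800) = 1707105 - 2454360 = -747255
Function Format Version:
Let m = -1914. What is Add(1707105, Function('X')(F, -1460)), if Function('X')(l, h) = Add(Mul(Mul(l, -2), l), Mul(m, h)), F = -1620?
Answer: -747255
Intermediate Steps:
Function('X')(l, h) = Add(Mul(-1914, h), Mul(-2, Pow(l, 2))) (Function('X')(l, h) = Add(Mul(Mul(l, -2), l), Mul(-1914, h)) = Add(Mul(Mul(-2, l), l), Mul(-1914, h)) = Add(Mul(-2, Pow(l, 2)), Mul(-1914, h)) = Add(Mul(-1914, h), Mul(-2, Pow(l, 2))))
Add(1707105, Function('X')(F, -1460)) = Add(1707105, Add(Mul(-1914, -1460), Mul(-2, Pow(-1620, 2)))) = Add(1707105, Add(2794440, Mul(-2, 2624400))) = Add(1707105, Add(2794440, -5248800)) = Add(1707105, -2454360) = -747255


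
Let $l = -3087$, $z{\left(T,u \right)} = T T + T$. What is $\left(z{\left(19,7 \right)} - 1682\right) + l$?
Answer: $-4389$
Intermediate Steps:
$z{\left(T,u \right)} = T + T^{2}$ ($z{\left(T,u \right)} = T^{2} + T = T + T^{2}$)
$\left(z{\left(19,7 \right)} - 1682\right) + l = \left(19 \left(1 + 19\right) - 1682\right) - 3087 = \left(19 \cdot 20 - 1682\right) - 3087 = \left(380 - 1682\right) - 3087 = -1302 - 3087 = -4389$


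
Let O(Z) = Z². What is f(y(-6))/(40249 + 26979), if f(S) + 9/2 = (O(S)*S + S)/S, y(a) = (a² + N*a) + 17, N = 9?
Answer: -5/134456 ≈ -3.7187e-5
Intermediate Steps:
y(a) = 17 + a² + 9*a (y(a) = (a² + 9*a) + 17 = 17 + a² + 9*a)
f(S) = -9/2 + (S + S³)/S (f(S) = -9/2 + (S²*S + S)/S = -9/2 + (S³ + S)/S = -9/2 + (S + S³)/S)
f(y(-6))/(40249 + 26979) = (-7/2 + (17 + (-6)² + 9*(-6))²)/(40249 + 26979) = (-7/2 + (17 + 36 - 54)²)/67228 = (-7/2 + (-1)²)*(1/67228) = (-7/2 + 1)*(1/67228) = -5/2*1/67228 = -5/134456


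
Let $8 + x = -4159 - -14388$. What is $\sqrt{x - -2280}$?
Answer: $3 \sqrt{1389} \approx 111.81$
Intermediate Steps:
$x = 10221$ ($x = -8 - -10229 = -8 + \left(-4159 + 14388\right) = -8 + 10229 = 10221$)
$\sqrt{x - -2280} = \sqrt{10221 - -2280} = \sqrt{10221 + 2280} = \sqrt{12501} = 3 \sqrt{1389}$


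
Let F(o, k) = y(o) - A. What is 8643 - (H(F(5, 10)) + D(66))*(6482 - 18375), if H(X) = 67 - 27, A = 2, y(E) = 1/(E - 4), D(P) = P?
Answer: 1269301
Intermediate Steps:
y(E) = 1/(-4 + E)
F(o, k) = -2 + 1/(-4 + o) (F(o, k) = 1/(-4 + o) - 1*2 = 1/(-4 + o) - 2 = -2 + 1/(-4 + o))
H(X) = 40
8643 - (H(F(5, 10)) + D(66))*(6482 - 18375) = 8643 - (40 + 66)*(6482 - 18375) = 8643 - 106*(-11893) = 8643 - 1*(-1260658) = 8643 + 1260658 = 1269301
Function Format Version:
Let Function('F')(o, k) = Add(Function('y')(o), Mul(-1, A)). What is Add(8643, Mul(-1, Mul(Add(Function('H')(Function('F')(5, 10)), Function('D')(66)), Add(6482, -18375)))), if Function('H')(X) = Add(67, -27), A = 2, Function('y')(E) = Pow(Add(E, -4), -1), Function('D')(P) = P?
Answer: 1269301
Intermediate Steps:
Function('y')(E) = Pow(Add(-4, E), -1)
Function('F')(o, k) = Add(-2, Pow(Add(-4, o), -1)) (Function('F')(o, k) = Add(Pow(Add(-4, o), -1), Mul(-1, 2)) = Add(Pow(Add(-4, o), -1), -2) = Add(-2, Pow(Add(-4, o), -1)))
Function('H')(X) = 40
Add(8643, Mul(-1, Mul(Add(Function('H')(Function('F')(5, 10)), Function('D')(66)), Add(6482, -18375)))) = Add(8643, Mul(-1, Mul(Add(40, 66), Add(6482, -18375)))) = Add(8643, Mul(-1, Mul(106, -11893))) = Add(8643, Mul(-1, -1260658)) = Add(8643, 1260658) = 1269301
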